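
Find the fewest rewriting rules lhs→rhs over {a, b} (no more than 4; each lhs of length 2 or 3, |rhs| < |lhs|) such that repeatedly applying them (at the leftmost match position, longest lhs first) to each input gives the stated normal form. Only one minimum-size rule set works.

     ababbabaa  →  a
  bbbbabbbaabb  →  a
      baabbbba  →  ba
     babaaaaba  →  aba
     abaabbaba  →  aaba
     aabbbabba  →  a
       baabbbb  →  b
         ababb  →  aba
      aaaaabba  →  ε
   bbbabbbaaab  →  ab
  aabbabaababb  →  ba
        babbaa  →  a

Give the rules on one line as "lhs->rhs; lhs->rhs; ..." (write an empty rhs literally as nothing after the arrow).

aaa->; baa->; bb->; bbb->

  | ababbabaa => abaabaa => abaa => a
  | bbbbabbbaabb => babbbaabb => baaabb => abb => a
  | baabbbba => bbbba => ba
  | babaaaaba => baaaba => aba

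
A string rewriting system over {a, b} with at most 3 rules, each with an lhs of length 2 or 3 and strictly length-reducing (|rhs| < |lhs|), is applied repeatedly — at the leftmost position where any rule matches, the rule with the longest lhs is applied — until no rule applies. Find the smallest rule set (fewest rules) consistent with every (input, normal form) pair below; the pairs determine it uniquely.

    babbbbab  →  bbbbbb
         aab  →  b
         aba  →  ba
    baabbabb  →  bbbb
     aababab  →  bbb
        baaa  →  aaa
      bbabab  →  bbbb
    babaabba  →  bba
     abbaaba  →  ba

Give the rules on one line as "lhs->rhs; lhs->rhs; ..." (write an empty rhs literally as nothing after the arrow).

  | babbbbab => bbbbbab => bbbbbb
  | aab => ab => b
  | aba => ba
  | baabbabb => aabbabb => abbabb => bbabb => bbbb

ab->b; baa->aa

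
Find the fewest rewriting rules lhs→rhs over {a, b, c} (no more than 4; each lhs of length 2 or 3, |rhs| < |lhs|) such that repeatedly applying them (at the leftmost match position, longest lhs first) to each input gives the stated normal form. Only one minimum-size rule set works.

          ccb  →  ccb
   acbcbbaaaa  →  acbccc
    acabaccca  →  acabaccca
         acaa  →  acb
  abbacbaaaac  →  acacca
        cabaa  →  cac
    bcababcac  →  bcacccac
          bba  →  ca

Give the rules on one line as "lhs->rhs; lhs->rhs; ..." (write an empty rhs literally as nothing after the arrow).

aa->b; aac->a; bab->cc; bb->c

  | ccb
  | acbcbbaaaa => acbccaaaa => acbccbaa => acbccbb => acbccc
  | acabaccca
  | acaa => acb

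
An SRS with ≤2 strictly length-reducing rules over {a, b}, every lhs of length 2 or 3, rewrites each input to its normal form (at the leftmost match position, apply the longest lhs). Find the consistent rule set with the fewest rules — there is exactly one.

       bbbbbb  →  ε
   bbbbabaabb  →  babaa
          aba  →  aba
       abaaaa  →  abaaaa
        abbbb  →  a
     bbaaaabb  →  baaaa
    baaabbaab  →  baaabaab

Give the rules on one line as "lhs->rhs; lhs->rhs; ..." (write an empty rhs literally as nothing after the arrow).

  | bbbbbb => bbbb => bb => ε
  | bbbbabaabb => bbabaabb => babaabb => babaa
  | aba
  | abaaaa

bb->; bba->ba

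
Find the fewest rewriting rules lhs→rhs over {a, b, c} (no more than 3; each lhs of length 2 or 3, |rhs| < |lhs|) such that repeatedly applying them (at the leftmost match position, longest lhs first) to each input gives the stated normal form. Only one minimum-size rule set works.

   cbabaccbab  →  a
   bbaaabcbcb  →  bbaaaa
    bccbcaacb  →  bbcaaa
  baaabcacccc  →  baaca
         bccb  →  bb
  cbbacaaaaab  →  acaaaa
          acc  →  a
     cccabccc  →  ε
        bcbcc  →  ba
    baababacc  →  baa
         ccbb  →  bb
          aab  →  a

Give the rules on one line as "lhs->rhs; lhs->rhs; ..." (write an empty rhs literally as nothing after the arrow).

  | cbabaccbab => aabaccbab => aaccbab => aabab => aab => a
  | bbaaabcbcb => bbaacbcb => bbaaacb => bbaaaa
  | bccbcaacb => bbcaacb => bbcaaa
  | baaabcacccc => baacacccc => baacacc => baaca

ab->; cb->a; cc->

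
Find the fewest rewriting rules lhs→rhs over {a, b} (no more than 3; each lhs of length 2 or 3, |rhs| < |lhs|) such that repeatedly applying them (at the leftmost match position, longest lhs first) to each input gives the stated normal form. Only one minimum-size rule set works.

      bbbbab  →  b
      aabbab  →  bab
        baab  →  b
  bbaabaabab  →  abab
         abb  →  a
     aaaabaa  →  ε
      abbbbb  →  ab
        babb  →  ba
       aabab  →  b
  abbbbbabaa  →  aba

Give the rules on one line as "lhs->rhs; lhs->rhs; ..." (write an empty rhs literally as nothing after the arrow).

aa->b; bb->; bba->

  | bbbbab => bbab => b
  | aabbab => bbbab => bab
  | baab => bbb => b
  | bbaabaabab => abaabab => abbbab => abab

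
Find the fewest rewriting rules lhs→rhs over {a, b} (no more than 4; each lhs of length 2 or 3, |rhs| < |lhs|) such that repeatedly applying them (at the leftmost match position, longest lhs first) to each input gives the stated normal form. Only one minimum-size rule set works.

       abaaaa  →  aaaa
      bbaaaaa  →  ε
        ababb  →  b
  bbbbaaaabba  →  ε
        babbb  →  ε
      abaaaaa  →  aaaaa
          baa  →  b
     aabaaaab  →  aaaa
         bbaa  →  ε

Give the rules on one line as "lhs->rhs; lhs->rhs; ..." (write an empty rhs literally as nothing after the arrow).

  | abaaaa => aaaa
  | bbaaaaa => bbaaaa => bbaaa => bbaa => bba => bb => ε
  | ababb => abb => b
  | bbbbaaaabba => bbaaaabba => bbaaabba => bbaabba => bbabba => bbbba => bba => bb => ε

ab->; ba->b; bb->; bba->bb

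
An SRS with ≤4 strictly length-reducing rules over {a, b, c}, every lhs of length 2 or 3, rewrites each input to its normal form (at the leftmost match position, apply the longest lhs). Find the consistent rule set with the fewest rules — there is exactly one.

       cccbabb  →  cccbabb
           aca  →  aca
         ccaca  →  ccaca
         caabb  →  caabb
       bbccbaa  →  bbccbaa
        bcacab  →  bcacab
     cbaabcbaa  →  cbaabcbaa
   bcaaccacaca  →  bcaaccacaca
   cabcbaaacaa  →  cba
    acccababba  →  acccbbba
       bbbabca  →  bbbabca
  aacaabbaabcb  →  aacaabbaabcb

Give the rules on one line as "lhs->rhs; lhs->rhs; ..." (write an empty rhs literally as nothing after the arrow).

aaa->; aba->b; cbc->

  | cccbabb
  | aca
  | ccaca
  | caabb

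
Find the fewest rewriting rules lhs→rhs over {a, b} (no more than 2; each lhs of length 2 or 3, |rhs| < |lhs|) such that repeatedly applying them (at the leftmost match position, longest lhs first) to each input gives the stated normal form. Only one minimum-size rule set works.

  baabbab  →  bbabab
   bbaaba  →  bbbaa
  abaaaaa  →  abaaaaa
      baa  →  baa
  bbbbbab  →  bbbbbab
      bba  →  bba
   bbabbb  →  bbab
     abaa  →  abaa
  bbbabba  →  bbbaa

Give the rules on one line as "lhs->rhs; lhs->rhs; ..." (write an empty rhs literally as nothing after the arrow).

  | baabbab => bbabab
  | bbaaba => bbbaa
  | abaaaaa
  | baa

aab->ba; abb->a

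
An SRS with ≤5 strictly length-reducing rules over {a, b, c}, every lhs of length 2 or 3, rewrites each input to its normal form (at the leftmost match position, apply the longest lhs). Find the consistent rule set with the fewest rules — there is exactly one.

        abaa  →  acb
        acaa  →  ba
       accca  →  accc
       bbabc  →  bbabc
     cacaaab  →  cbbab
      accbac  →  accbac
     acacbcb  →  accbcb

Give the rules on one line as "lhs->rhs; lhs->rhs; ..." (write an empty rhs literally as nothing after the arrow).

abb->ba; baa->cb; ca->c; caa->bb

  | abaa => acb
  | acaa => abb => ba
  | accca => accc
  | bbabc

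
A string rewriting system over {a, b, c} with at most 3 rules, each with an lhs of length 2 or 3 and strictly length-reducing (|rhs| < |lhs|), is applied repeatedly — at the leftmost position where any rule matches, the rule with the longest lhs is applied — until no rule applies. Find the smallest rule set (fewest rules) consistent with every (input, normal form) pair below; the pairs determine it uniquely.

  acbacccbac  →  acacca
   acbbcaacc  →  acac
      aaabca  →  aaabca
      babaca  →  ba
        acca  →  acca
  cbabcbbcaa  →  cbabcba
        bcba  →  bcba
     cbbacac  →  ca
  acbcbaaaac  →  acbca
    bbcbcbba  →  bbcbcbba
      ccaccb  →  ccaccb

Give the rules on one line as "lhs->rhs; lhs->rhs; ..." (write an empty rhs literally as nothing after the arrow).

  | acbacccbac => acaccbac => acacca
  | acbbcaacc => acbbaccc => acbacc => acac
  | aaabca
  | babaca => baaa => baa => ba

baa->ba; bac->a; caa->ac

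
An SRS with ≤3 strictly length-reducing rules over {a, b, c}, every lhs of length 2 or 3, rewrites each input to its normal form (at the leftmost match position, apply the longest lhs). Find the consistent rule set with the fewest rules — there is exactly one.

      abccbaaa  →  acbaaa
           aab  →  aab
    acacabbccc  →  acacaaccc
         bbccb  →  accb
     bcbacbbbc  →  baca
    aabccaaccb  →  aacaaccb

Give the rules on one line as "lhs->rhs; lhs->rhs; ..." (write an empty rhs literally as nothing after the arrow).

bb->a; bc->

  | abccbaaa => acbaaa
  | aab
  | acacabbccc => acacaaccc
  | bbccb => accb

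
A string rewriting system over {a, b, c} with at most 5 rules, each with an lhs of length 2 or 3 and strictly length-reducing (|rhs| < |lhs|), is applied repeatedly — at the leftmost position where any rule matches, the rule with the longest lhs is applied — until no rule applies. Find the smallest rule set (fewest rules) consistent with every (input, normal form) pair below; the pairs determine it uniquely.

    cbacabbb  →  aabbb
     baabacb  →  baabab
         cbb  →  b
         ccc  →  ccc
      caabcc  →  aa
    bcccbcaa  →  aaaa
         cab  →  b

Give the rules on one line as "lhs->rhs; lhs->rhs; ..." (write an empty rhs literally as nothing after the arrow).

  | cbacabbb => acabbb => aabbb
  | baabacb => baabab
  | cbb => b
  | ccc

ac->a; bc->a; ca->; cb->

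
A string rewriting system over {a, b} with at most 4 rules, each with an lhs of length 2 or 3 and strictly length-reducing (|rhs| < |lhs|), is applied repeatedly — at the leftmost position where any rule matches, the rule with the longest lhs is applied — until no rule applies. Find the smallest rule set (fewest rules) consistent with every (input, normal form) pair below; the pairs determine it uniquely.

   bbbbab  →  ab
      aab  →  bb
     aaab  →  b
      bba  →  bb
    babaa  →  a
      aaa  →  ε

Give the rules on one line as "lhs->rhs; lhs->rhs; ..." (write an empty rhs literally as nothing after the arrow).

aa->b; ba->; bba->bb; bbb->a

  | bbbbab => abab => ab
  | aab => bb
  | aaab => bab => b
  | bba => bb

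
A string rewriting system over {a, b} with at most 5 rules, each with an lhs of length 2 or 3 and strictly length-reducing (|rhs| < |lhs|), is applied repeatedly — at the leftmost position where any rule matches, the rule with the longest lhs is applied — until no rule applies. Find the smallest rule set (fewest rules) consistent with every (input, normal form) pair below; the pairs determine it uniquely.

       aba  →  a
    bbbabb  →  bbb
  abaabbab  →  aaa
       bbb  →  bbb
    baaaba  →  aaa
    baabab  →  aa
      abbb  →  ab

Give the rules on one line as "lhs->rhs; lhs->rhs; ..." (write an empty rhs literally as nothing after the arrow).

abb->ab; ba->; baa->aa; bab->

  | aba => a
  | bbbabb => bbb
  | abaabbab => aaabbab => aaabab => aaa
  | bbb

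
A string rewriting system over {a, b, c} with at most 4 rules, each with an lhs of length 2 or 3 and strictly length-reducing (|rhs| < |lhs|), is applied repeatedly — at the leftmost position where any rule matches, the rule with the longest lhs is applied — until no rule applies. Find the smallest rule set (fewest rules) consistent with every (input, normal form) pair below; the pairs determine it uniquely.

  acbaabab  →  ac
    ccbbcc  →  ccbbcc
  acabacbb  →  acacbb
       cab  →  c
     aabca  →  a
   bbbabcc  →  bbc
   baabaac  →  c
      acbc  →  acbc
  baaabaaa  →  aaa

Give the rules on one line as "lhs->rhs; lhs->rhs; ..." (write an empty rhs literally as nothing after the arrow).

ab->; abc->bb; ba->a; baa->

  | acbaabab => acbab => acab => ac
  | ccbbcc
  | acabacbb => acacbb
  | cab => c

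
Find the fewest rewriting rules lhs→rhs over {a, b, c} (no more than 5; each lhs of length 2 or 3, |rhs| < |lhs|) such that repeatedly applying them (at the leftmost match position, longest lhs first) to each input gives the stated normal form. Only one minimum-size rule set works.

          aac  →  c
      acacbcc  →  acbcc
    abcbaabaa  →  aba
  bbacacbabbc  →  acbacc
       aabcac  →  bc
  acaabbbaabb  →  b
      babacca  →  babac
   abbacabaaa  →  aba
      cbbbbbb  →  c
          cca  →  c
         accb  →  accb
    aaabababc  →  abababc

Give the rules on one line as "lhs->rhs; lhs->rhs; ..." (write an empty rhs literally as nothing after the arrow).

aa->; abb->ac; bb->; ca->

  | aac => c
  | acacbcc => acbcc
  | abcbaabaa => abcbbaa => abcaa => aba
  | bbacacbabbc => acacbabbc => acbabbc => acbacc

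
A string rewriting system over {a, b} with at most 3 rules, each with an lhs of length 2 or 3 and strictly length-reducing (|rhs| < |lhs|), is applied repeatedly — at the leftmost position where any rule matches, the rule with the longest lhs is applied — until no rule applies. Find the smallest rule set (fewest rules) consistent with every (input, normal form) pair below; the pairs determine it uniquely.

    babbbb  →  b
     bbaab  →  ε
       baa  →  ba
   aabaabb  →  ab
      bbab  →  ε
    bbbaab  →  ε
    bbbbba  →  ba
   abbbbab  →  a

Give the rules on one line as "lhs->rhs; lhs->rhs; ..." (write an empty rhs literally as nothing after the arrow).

aa->a; bab->; bb->b

  | babbbb => bbb => bb => b
  | bbaab => baab => bab => ε
  | baa => ba
  | aabaabb => abaabb => ababb => ab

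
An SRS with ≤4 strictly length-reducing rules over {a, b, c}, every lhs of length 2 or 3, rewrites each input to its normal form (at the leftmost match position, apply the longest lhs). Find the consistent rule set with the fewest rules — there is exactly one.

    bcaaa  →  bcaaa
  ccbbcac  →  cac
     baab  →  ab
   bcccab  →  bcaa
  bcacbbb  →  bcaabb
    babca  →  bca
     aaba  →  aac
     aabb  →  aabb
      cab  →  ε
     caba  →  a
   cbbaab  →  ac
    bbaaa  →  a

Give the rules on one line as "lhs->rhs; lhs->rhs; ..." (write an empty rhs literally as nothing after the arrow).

aba->ac; ba->; cab->ba; cb->a

  | bcaaa
  | ccbbcac => cabcac => bacac => cac
  | baab => ab
  | bcccab => bccba => bcaa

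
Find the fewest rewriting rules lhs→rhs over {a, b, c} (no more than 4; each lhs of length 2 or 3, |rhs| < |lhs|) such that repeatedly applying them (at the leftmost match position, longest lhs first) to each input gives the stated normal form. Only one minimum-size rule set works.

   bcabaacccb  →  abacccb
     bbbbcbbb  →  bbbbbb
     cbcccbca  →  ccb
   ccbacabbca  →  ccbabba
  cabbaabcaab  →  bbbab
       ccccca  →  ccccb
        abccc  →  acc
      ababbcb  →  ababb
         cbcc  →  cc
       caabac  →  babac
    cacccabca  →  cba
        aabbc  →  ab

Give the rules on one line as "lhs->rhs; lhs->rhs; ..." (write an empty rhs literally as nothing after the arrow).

aa->a; bc->; ca->b

  | bcabaacccb => abaacccb => abacccb
  | bbbbcbbb => bbbbbb
  | cbcccbca => cccbca => ccca => ccb
  | ccbacabbca => ccbabbbca => ccbabba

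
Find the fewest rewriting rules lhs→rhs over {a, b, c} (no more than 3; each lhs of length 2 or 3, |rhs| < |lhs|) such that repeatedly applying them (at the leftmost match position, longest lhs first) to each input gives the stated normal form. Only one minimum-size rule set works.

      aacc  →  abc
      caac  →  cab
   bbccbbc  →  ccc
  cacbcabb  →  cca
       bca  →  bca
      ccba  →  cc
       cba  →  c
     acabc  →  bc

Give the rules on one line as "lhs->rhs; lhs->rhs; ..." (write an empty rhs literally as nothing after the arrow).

ac->b; ba->; bb->

  | aacc => abc
  | caac => cab
  | bbccbbc => ccbbc => ccc
  | cacbcabb => cbbcabb => ccabb => cca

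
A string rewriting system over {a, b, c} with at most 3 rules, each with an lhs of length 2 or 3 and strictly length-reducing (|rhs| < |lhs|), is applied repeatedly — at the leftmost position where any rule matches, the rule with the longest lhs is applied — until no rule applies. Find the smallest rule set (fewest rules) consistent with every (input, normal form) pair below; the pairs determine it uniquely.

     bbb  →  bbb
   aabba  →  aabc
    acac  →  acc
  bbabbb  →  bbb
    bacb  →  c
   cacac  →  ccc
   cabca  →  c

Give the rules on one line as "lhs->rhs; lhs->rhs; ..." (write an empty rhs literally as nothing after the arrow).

ba->c; ca->c; cb->

  | bbb
  | aabba => aabc
  | acac => acc
  | bbabbb => bcbbb => bbb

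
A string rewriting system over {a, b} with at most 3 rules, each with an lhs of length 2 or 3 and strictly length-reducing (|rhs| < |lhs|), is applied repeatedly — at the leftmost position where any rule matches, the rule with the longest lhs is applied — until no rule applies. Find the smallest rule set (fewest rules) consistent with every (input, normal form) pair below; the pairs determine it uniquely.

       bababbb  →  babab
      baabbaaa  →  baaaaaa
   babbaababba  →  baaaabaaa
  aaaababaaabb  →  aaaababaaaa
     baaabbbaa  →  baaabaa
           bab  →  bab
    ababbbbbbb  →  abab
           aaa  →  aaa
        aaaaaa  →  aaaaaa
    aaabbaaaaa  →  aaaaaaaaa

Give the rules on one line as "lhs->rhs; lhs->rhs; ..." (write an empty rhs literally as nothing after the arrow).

  | bababbb => babab
  | baabbaaa => baaaaaa
  | babbaababba => baaaababba => baaaabaaa
  | aaaababaaabb => aaaababaaaa

bb->a; bbb->b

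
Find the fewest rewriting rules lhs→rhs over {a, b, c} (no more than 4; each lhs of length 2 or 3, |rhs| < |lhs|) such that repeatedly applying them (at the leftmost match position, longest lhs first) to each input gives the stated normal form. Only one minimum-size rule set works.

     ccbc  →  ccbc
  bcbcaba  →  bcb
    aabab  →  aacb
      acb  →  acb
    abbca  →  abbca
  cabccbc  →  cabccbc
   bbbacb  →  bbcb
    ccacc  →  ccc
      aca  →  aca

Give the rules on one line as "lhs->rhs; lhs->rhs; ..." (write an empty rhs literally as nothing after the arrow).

  | ccbc
  | bcbcaba => bcbcac => bcbba => bcb
  | aabab => aacb
  | acb

ba->c; bba->b; cac->ba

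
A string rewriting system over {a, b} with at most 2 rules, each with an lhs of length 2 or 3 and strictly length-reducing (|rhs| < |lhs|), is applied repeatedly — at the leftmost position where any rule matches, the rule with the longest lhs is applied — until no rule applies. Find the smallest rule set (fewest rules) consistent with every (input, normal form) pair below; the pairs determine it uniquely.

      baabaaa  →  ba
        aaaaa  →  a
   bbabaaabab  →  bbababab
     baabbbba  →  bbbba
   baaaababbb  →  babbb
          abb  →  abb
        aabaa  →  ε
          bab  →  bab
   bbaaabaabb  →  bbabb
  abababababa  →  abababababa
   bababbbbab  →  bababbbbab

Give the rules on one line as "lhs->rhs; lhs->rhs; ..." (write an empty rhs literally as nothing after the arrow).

  | baabaaa => baaa => ba
  | aaaaa => aaa => a
  | bbabaaabab => bbababab
  | baabbbba => bbbba

aa->; aab->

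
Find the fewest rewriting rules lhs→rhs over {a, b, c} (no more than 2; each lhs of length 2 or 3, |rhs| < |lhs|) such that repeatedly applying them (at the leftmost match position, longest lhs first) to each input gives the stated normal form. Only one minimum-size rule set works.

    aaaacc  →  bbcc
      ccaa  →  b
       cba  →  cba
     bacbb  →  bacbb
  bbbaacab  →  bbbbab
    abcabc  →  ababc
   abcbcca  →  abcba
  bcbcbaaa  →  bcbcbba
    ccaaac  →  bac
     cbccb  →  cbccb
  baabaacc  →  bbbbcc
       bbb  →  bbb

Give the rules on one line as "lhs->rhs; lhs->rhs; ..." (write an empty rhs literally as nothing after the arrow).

  | aaaacc => baacc => bbcc
  | ccaa => caa => aa => b
  | cba
  | bacbb

aa->b; ca->a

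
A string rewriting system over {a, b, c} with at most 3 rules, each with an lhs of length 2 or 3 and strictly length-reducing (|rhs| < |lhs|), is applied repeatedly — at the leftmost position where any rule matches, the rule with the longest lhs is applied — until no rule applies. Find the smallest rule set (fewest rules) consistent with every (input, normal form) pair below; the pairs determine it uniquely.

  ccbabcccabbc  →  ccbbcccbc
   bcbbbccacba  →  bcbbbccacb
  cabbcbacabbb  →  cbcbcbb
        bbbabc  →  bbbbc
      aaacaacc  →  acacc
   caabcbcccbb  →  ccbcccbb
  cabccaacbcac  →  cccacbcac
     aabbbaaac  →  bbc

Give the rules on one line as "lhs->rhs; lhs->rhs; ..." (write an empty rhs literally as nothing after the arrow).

aa->a; ab->; ba->b

  | ccbabcccabbc => ccbbcccabbc => ccbbcccbc
  | bcbbbccacba => bcbbbccacb
  | cabbcbacabbb => cbcbacabbb => cbcbcabbb => cbcbcbb
  | bbbabc => bbbbc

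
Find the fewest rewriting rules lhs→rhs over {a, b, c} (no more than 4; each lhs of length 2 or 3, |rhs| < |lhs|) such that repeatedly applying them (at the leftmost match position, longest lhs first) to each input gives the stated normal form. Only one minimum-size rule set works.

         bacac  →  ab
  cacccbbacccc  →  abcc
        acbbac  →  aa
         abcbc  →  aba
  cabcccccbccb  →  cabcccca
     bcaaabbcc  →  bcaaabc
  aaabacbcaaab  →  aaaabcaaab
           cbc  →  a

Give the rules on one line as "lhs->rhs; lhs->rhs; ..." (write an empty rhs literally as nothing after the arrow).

ac->b; bb->a; cbc->a

  | bacac => bbac => aac => ab
  | cacccbbacccc => cbccbbacccc => acbbacccc => bbbacccc => abacccc => abbccc => aaccc => abcc
  | acbbac => bbbac => abac => abb => aa
  | abcbc => aba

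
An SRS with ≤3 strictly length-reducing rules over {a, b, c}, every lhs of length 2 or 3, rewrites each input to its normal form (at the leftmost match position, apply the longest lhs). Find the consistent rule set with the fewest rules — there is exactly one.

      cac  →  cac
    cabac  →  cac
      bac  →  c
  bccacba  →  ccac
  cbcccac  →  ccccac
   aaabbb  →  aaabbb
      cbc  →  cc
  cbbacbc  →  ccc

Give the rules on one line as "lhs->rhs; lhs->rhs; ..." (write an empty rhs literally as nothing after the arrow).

ba->; bc->c

  | cac
  | cabac => cac
  | bac => c
  | bccacba => ccacba => ccac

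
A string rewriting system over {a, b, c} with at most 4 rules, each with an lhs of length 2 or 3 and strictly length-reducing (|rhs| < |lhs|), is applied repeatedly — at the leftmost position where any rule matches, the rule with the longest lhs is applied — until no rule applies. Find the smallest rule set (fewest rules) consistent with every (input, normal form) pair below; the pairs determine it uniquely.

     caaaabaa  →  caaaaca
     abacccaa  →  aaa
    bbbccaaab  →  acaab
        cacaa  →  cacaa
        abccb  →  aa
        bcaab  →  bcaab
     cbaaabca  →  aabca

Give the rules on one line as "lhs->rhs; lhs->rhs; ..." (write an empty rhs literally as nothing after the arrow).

  | caaaabaa => caaaaca
  | abacccaa => accccaa => accaa => aaa
  | bbbccaaab => abccaaab => abaaab => acaab
  | cacaa

ba->c; bb->a; cc->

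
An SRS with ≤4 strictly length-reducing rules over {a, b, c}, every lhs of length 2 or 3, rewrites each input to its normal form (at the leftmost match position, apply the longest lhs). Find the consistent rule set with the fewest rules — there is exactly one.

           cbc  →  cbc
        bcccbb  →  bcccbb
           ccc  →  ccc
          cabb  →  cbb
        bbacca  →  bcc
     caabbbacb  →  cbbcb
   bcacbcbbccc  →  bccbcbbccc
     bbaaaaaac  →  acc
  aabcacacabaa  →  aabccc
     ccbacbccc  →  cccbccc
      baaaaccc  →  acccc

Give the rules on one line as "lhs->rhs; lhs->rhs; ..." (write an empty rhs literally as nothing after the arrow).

aaa->ac; ba->; ca->c

  | cbc
  | bcccbb
  | ccc
  | cabb => cbb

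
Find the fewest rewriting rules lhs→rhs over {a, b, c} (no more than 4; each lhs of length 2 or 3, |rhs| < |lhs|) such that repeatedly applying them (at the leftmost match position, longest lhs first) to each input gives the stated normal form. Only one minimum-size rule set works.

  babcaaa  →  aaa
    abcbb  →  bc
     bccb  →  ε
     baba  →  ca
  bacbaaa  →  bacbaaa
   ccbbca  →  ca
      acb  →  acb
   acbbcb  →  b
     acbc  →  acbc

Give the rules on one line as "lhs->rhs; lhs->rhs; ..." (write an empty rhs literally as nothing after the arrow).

  | babcaaa => ccaaa => aaa
  | abcbb => bcbb => bc
  | bccb => bb => ε
  | baba => ca

ab->b; bab->c; bb->; cc->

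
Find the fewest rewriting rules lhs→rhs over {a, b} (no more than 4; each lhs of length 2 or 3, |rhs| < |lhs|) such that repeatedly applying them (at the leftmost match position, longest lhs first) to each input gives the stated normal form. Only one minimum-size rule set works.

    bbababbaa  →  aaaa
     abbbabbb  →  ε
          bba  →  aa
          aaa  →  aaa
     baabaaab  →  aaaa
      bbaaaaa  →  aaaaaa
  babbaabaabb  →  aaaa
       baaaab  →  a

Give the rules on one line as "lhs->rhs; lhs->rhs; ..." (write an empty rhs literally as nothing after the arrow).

  | bbababbaa => aababbaa => aaabbaa => aaaa
  | abbbabbb => babbb => bbbb => abb => ε
  | bba => aa
  | aaa

ab->a; abb->; ba->b; bb->a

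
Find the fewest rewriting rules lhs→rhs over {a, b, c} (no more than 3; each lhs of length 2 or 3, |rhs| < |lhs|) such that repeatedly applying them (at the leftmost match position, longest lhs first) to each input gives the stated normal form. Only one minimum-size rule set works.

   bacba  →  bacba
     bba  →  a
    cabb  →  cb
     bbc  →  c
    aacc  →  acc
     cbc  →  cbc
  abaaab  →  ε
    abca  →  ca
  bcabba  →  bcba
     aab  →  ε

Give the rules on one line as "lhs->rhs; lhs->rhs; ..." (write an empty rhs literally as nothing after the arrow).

  | bacba
  | bba => a
  | cabb => cb
  | bbc => c

aa->a; ab->; bb->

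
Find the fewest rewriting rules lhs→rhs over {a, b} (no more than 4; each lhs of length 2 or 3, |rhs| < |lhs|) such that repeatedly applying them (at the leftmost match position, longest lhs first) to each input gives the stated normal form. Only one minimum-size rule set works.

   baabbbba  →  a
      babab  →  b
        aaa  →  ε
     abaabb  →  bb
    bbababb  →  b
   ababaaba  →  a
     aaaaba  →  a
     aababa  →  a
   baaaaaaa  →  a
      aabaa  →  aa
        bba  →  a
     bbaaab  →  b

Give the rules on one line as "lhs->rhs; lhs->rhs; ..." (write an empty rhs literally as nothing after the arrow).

  | baabbbba => aabbbba => abbbba => bbbba => bbba => bba => ba => a
  | babab => ab => b
  | aaa => ε
  | abaabb => baabb => aabb => abb => bb

aaa->; ab->b; ba->a; bab->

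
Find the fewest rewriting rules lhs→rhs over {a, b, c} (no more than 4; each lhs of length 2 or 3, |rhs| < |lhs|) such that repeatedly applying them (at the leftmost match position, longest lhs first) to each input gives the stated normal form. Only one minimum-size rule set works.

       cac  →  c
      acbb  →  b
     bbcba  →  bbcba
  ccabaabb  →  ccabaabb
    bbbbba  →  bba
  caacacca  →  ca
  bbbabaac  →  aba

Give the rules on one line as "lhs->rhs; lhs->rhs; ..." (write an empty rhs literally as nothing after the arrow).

ac->; acb->; bbb->

  | cac => c
  | acbb => b
  | bbcba
  | ccabaabb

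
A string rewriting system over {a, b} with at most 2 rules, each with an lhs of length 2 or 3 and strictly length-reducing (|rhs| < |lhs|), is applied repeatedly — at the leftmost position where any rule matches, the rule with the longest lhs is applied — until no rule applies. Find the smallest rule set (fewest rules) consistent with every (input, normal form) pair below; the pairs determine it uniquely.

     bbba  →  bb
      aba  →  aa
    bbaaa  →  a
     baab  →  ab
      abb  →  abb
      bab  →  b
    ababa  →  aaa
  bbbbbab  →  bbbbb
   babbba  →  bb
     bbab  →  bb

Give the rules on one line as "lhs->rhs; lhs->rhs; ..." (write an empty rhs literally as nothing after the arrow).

aba->aa; ba->

  | bbba => bb
  | aba => aa
  | bbaaa => baa => a
  | baab => ab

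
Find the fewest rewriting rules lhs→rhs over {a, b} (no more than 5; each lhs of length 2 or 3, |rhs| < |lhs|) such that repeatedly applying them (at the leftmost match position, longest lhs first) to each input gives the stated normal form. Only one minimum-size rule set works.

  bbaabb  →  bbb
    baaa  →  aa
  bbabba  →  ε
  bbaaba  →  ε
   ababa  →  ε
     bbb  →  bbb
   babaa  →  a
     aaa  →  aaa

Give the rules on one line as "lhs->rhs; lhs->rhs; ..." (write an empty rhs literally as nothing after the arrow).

ab->; aba->b; ba->; bba->ab

  | bbaabb => ababb => bbb
  | baaa => aa
  | bbabba => abbba => bba => ab => ε
  | bbaaba => ababa => bba => ab => ε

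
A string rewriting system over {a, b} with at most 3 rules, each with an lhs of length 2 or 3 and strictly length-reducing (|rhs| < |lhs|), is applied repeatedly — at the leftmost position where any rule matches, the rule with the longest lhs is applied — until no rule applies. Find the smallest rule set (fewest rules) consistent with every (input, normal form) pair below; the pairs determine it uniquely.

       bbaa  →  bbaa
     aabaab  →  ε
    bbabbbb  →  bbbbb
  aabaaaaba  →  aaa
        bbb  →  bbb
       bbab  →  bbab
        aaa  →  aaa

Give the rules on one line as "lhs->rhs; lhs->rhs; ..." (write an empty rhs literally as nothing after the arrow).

aab->; abb->b

  | bbaa
  | aabaab => aab => ε
  | bbabbbb => bbbbb
  | aabaaaaba => aaaaba => aaa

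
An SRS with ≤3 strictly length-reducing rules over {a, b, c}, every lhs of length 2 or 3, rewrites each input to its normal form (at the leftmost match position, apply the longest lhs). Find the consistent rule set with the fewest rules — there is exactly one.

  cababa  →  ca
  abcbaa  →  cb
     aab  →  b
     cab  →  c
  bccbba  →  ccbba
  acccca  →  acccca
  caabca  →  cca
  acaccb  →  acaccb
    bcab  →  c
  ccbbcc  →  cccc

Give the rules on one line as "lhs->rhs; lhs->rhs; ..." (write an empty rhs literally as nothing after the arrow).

aa->; ab->; bc->c

  | cababa => caba => ca
  | abcbaa => cbaa => cb
  | aab => b
  | cab => c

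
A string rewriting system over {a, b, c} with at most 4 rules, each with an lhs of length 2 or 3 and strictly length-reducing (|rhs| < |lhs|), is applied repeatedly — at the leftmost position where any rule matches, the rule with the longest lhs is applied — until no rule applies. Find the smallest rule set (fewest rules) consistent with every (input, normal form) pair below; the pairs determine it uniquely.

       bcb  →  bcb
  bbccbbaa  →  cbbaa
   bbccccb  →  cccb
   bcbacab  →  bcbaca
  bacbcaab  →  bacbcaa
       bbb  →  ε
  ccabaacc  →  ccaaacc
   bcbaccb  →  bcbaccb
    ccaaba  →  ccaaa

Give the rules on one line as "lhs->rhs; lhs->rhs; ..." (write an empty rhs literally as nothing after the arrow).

ab->a; bbb->; bbc->

  | bcb
  | bbccbbaa => cbbaa
  | bbccccb => cccb
  | bcbacab => bcbaca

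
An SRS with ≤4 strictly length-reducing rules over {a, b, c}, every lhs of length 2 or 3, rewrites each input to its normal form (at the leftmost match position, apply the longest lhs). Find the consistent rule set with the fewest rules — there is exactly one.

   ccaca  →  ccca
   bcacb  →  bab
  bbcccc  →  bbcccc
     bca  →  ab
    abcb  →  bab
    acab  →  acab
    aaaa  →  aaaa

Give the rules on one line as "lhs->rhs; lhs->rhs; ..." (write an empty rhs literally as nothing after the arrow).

abc->ba; bca->ab; cac->cc

  | ccaca => ccca
  | bcacb => abcb => bab
  | bbcccc
  | bca => ab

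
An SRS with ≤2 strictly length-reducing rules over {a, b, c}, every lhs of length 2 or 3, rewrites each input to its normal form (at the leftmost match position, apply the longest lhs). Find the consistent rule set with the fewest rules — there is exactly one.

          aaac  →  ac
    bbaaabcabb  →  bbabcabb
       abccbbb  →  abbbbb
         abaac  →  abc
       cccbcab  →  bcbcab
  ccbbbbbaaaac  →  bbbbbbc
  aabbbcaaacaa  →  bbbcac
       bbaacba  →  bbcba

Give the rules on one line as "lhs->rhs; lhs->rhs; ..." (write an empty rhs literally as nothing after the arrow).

  | aaac => ac
  | bbaaabcabb => bbabcabb
  | abccbbb => abbbbb
  | abaac => abc

aa->; cc->b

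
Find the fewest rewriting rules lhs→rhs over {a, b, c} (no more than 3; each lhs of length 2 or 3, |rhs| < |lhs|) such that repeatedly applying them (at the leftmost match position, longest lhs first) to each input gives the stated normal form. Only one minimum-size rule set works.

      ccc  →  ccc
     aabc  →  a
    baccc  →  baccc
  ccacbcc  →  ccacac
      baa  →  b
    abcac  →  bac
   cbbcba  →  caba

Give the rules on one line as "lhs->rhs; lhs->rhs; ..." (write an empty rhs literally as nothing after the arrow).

aa->b; bb->b; bc->a

  | ccc
  | aabc => bbc => bc => a
  | baccc
  | ccacbcc => ccacac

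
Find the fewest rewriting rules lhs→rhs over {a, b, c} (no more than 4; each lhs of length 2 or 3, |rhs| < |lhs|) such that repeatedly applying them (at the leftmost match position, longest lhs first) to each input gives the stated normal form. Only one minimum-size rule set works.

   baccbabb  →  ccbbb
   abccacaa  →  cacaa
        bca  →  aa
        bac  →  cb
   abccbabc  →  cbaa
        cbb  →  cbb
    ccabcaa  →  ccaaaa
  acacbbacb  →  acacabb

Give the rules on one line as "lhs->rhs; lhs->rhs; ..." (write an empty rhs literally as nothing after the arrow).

  | baccbabb => cbcbabb => cababb => ccbbb
  | abccacaa => aacacaa => cacaa
  | bca => aa
  | bac => cb

aac->c; aba->cb; bac->cb; bc->a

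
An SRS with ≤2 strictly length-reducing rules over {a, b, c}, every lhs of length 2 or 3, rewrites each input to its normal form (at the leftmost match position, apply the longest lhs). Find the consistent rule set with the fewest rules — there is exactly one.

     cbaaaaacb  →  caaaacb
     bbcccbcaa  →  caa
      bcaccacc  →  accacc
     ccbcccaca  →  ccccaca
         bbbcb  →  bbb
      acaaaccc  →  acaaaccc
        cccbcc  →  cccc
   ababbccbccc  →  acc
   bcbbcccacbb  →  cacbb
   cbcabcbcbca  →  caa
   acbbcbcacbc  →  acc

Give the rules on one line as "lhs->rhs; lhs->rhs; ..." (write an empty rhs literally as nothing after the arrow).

ba->; bc->

  | cbaaaaacb => caaaacb
  | bbcccbcaa => bccbcaa => cbcaa => caa
  | bcaccacc => accacc
  | ccbcccaca => ccccaca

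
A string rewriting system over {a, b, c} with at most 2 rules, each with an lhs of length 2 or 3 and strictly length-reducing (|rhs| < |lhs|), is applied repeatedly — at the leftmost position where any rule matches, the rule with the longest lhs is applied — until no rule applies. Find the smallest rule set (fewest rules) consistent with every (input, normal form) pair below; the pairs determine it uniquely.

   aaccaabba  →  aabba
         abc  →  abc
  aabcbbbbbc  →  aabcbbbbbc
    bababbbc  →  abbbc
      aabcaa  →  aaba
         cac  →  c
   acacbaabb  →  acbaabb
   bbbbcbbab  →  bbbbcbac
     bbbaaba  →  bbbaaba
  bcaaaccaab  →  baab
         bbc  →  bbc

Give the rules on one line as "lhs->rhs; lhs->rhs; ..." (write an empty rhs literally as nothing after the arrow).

  | aaccaabba => aacabba => aabba
  | abc
  | aabcbbbbbc
  | bababbbc => acabbbc => abbbc

bab->ac; ca->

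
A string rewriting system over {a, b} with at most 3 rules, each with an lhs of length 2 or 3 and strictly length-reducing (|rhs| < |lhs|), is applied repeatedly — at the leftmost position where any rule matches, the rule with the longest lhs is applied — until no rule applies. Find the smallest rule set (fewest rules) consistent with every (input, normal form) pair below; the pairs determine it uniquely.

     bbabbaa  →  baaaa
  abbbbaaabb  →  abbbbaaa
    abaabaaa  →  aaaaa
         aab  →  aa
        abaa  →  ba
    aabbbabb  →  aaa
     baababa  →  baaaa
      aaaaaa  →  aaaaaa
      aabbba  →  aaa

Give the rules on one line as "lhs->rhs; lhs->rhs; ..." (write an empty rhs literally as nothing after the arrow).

aab->aa; aba->b; bab->aa

  | bbabbaa => baabaa => baaaa
  | abbbbaaabb => abbbbaaab => abbbbaaa
  | abaabaaa => babaaa => aaaaa
  | aab => aa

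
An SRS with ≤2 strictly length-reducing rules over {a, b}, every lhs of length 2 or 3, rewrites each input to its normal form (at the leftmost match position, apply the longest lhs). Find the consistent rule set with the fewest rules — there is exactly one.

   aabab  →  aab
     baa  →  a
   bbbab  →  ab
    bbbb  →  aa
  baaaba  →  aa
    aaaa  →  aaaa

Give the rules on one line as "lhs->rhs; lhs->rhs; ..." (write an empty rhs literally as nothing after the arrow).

  | aabab => aab
  | baa => a
  | bbbab => abab => ab
  | bbbb => abb => aa

ba->; bb->a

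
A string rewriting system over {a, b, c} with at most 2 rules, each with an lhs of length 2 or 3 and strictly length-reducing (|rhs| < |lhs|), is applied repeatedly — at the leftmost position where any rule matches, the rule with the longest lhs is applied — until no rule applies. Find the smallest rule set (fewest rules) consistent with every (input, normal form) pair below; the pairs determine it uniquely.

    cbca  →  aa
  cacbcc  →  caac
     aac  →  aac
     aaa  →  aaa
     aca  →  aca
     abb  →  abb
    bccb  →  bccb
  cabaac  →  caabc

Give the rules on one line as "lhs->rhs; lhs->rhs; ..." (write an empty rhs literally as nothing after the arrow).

baa->ab; cbc->a

  | cbca => aa
  | cacbcc => caac
  | aac
  | aaa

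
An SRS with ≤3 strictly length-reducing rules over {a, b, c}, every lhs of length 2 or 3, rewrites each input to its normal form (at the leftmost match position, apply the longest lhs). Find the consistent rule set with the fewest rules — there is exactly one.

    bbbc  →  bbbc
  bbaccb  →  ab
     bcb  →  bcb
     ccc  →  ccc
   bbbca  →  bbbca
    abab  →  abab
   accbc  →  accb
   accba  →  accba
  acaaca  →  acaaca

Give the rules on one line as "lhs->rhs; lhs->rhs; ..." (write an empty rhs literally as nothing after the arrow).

  | bbbc
  | bbaccb => bacb => ab
  | bcb
  | ccc

bac->a; cbc->cb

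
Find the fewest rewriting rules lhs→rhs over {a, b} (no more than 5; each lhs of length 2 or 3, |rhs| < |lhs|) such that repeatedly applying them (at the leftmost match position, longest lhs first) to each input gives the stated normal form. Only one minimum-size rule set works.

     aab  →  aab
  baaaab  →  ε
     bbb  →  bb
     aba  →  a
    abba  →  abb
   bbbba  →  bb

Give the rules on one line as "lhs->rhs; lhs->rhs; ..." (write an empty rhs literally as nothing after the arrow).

aba->a; ba->b; bab->; bbb->bb

  | aab
  | baaaab => baaab => baab => bab => ε
  | bbb => bb
  | aba => a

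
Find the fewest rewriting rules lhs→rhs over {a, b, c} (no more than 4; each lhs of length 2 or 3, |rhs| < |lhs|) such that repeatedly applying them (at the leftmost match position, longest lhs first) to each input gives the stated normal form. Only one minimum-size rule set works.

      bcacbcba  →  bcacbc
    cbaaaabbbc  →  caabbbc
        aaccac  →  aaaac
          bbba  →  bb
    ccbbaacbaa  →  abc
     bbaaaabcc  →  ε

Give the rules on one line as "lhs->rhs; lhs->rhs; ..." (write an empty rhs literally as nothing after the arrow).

  | bcacbcba => bcacbc
  | cbaaaabbbc => caabbbc
  | aaccac => aaaac
  | bbba => bb

ba->; baa->; cc->a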